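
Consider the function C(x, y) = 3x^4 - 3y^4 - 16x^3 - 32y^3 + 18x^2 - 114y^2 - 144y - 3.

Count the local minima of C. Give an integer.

C separates as a function of x plus a function of y, so ∇C=0 decouples.
∂C/∂x = 12x(x - 3)(x - 1) = 0 at x ∈ {0, 1, 3}; ∂C/∂y = -12(y + 1)(y + 3)(y + 4) = 0 at y ∈ {-4, -3, -1}.
The Hessian is diagonal: diag(C_xx, C_yy). Second derivatives: C_xx(0)=36, C_xx(1)=-24, C_xx(3)=72; C_yy(-4)=-36, C_yy(-3)=24, C_yy(-1)=-72.
Local minima occur where both diagonal entries positive: (0, -3), (3, -3). Count: 2.

2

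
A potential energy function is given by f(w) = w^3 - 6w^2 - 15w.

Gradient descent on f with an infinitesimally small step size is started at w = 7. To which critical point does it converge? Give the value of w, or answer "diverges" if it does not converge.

5

f'(w) = 3(w - 5)(w + 1), so f'(7) = 48.
Gradient descent moves in the -f' direction, i.e. w is decreasing.
The nearest critical point in that direction is w = 5, where f'' = 18 > 0 (a local minimum). The iterate converges there.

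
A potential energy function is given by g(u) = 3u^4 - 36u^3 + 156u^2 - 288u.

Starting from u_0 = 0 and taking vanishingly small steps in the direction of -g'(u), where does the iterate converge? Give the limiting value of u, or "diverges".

2

g'(u) = 12(u - 4)(u - 3)(u - 2), so g'(0) = -288.
Gradient descent moves in the -g' direction, i.e. u is increasing.
The nearest critical point in that direction is u = 2, where g'' = 24 > 0 (a local minimum). The iterate converges there.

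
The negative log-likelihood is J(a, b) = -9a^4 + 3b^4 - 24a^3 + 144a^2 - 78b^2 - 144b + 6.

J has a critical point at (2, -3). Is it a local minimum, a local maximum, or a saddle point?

saddle point

The mixed partial ∂²J/∂a∂b is 0, so the Hessian at any point is diag(J_aa, J_bb) = diag(36(-3a^2 - 4a + 8), 12(3b^2 - 13)).
At (2, -3): H = diag(-432, 168).
The eigenvalues have opposite signs, so H is indefinite: a saddle point.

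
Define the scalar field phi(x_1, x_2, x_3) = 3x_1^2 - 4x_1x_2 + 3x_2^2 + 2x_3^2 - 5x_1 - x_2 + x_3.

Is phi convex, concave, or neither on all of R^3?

convex

phi is quadratic, so its Hessian is the constant matrix H = [[6, -4, 0], [-4, 6, 0], [0, 0, 4]].
Leading principal minors: 6, 20, 80.
All positive ⇒ H ≻ 0 ⇒ convex.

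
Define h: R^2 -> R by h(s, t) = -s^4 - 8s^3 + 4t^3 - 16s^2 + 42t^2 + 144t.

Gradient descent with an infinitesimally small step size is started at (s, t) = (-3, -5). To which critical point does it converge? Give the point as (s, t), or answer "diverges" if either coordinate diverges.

diverges

h is separable, so gradient descent decouples: s follows -∂h/∂s, t follows -∂h/∂t.
∂h/∂s = -4s(s + 2)(s + 4); at s=-3 this is -12, so s increases.
∂h/∂t = 12(t + 3)(t + 4); at t=-5 this is 24, so t decreases.
The t-coordinate has no critical point in that direction and runs off to infinity.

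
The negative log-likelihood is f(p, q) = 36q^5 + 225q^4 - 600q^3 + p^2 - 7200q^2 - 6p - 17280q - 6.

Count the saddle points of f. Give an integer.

f separates as a function of p plus a function of q, so ∇f=0 decouples.
∂f/∂p = 2(p - 3) = 0 at p ∈ {3}; ∂f/∂q = 180(q - 4)(q + 2)(q + 3)(q + 4) = 0 at q ∈ {-4, -3, -2, 4}.
The Hessian is diagonal: diag(f_pp, f_qq). Second derivatives: f_pp(3)=2; f_qq(-4)=-2880, f_qq(-3)=1260, f_qq(-2)=-2160, f_qq(4)=60480.
Saddle points occur where the two diagonal entries have opposite signs: (3, -4), (3, -2). Count: 2.

2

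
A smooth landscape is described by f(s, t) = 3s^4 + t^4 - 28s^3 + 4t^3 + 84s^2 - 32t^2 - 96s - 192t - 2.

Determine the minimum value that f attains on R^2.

-834

f(s,t) separates as P(s) + Q(t) − 2, so its minimum is min P + min Q − 2.
P'(s) = 12(s - 4)(s - 2)(s - 1) vanishes at s ∈ {1, 2, 4}; Q'(t) = 4(t - 4)(t + 3)(t + 4) vanishes at t ∈ {-4, -3, 4}.
Local minima of P (where P''>0): P(1)=-37, P(4)=-64. Local minima of Q: Q(-4)=256, Q(4)=-768.
So the global minimum of f is P(4) + Q(4) − 2 = -64 − 768 − 2 = -834, attained at (4, 4).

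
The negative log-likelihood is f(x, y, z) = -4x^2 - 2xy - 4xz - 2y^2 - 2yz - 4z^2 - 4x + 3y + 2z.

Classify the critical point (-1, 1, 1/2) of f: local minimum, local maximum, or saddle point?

The Hessian is constant: H = [[-8, -2, -4], [-2, -4, -2], [-4, -2, -8]].
Leading principal minors: Δ₁ = -8, Δ₂ = 28, Δ₃ = -160.
The minors alternate sign starting negative (−, +, −), so H is negative definite: a local maximum.

local maximum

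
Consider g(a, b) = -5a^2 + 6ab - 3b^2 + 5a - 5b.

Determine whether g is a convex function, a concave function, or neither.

concave

g is quadratic, so its Hessian is the constant matrix H = [[-10, 6], [6, -6]].
det(H) = 24, tr(H) = -16.
det(H) > 0 and tr(H) < 0, so H is negative definite everywhere: concave.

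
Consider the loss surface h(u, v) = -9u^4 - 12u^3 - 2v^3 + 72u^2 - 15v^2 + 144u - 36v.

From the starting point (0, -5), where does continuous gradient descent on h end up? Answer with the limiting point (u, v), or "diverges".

h is separable, so gradient descent decouples: u follows -∂h/∂u, v follows -∂h/∂v.
∂h/∂u = -36(u - 2)(u + 1)(u + 2); at u=0 this is 144, so u decreases.
∂h/∂v = -6(v + 2)(v + 3); at v=-5 this is -36, so v increases.
u converges to its nearest critical value -1 (a local min of the u-part); v converges to -3. The iterate converges to (-1, -3).

(-1, -3)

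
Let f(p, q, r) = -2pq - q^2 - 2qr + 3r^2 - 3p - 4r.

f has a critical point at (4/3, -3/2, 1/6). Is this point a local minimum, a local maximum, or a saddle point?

The Hessian is constant: H = [[0, -2, 0], [-2, -2, -2], [0, -2, 6]].
Leading principal minors: Δ₁ = 0, Δ₂ = -4, Δ₃ = -24.
The minors fit neither the all-positive nor the alternating-sign pattern, so H is indefinite: a saddle point.

saddle point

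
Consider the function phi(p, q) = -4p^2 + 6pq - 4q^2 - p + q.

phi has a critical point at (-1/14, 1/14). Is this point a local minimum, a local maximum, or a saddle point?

local maximum

The Hessian of phi is constant: H = [[-8, 6], [6, -8]].
det(H) = (-8)·(-8) − 6² = 28.
det(H) > 0 and tr(H) = -16 < 0, so H is negative definite and the point is a local maximum.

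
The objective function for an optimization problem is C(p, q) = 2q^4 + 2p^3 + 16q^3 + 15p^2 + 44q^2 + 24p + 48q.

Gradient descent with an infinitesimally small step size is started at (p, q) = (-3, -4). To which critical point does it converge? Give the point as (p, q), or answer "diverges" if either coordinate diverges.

C is separable, so gradient descent decouples: p follows -∂C/∂p, q follows -∂C/∂q.
∂C/∂p = 6(p + 1)(p + 4); at p=-3 this is -12, so p increases.
∂C/∂q = 8(q + 1)(q + 2)(q + 3); at q=-4 this is -48, so q increases.
p converges to its nearest critical value -1 (a local min of the p-part); q converges to -3. The iterate converges to (-1, -3).

(-1, -3)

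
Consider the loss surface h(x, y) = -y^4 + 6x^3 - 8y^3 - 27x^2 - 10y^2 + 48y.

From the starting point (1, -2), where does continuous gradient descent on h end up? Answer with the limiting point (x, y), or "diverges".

h is separable, so gradient descent decouples: x follows -∂h/∂x, y follows -∂h/∂y.
∂h/∂x = 18x(x - 3); at x=1 this is -36, so x increases.
∂h/∂y = -4(y - 1)(y + 3)(y + 4); at y=-2 this is 24, so y decreases.
x converges to its nearest critical value 3 (a local min of the x-part); y converges to -3. The iterate converges to (3, -3).

(3, -3)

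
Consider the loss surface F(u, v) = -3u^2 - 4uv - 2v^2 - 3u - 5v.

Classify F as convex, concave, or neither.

concave

F is quadratic, so its Hessian is the constant matrix H = [[-6, -4], [-4, -4]].
det(H) = 8, tr(H) = -10.
det(H) > 0 and tr(H) < 0, so H is negative definite everywhere: concave.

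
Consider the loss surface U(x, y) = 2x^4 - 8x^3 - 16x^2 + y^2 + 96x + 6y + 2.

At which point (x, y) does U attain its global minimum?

U(x,y) separates as P(x) + Q(y) + 2, so its minimum is min P + min Q + 2.
P'(x) = 8(x - 3)(x - 2)(x + 2) vanishes at x ∈ {-2, 2, 3}; Q'(y) = 2y + 6 vanishes at y ∈ {-3}.
Local minima of P (where P''>0): P(-2)=-160, P(3)=90. Local minima of Q: Q(-3)=-9.
So the global minimum of U is P(-2) + Q(-3) + 2 = -160 − 9 + 2 = -167, attained at (-2, -3).

(-2, -3)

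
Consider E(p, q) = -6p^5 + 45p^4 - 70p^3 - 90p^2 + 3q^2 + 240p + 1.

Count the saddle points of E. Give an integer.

2

E separates as a function of p plus a function of q, so ∇E=0 decouples.
∂E/∂p = -30(p - 4)(p - 2)(p - 1)(p + 1) = 0 at p ∈ {-1, 1, 2, 4}; ∂E/∂q = 6q = 0 at q ∈ {0}.
The Hessian is diagonal: diag(E_pp, E_qq). Second derivatives: E_pp(-1)=900, E_pp(1)=-180, E_pp(2)=180, E_pp(4)=-900; E_qq(0)=6.
Saddle points occur where the two diagonal entries have opposite signs: (1, 0), (4, 0). Count: 2.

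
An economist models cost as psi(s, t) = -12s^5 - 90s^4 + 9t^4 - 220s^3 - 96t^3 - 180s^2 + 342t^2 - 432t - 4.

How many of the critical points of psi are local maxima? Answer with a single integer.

2

psi separates as a function of s plus a function of t, so ∇psi=0 decouples.
∂psi/∂s = -60s(s + 1)(s + 2)(s + 3) = 0 at s ∈ {-3, -2, -1, 0}; ∂psi/∂t = 36(t - 4)(t - 3)(t - 1) = 0 at t ∈ {1, 3, 4}.
The Hessian is diagonal: diag(psi_ss, psi_tt). Second derivatives: psi_ss(-3)=360, psi_ss(-2)=-120, psi_ss(-1)=120, psi_ss(0)=-360; psi_tt(1)=216, psi_tt(3)=-72, psi_tt(4)=108.
Local maxima occur where both diagonal entries negative: (-2, 3), (0, 3). Count: 2.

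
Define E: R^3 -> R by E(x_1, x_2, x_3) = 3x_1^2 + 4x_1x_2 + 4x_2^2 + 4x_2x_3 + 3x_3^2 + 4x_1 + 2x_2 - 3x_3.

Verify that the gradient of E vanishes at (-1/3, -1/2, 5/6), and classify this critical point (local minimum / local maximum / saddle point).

local minimum

∇E = (6x_1 + 4x_2 + 4, 4x_1 + 8x_2 + 4x_3 + 2, 4x_2 + 6x_3 - 3); substituting (-1/3, -1/2, 5/6) gives ∇E = (0, 0, 0), so (-1/3, -1/2, 5/6) is indeed a critical point.
The Hessian is constant: H = [[6, 4, 0], [4, 8, 4], [0, 4, 6]].
Leading principal minors: Δ₁ = 6, Δ₂ = 32, Δ₃ = 96.
All leading minors are positive, so H is positive definite: a local minimum.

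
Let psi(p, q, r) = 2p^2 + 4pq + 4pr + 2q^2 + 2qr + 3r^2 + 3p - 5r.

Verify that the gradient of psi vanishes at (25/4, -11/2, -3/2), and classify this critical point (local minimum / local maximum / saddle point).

saddle point

∇psi = (4p + 4q + 4r + 3, 4p + 4q + 2r, 4p + 2q + 6r - 5); substituting (25/4, -11/2, -3/2) gives ∇psi = (0, 0, 0), so (25/4, -11/2, -3/2) is indeed a critical point.
The Hessian is constant: H = [[4, 4, 4], [4, 4, 2], [4, 2, 6]].
Leading principal minors: Δ₁ = 4, Δ₂ = 0, Δ₃ = -16.
The minors fit neither the all-positive nor the alternating-sign pattern, so H is indefinite: a saddle point.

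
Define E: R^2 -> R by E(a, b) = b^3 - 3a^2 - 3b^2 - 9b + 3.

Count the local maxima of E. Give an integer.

1

E separates as a function of a plus a function of b, so ∇E=0 decouples.
∂E/∂a = -6a = 0 at a ∈ {0}; ∂E/∂b = 3(b - 3)(b + 1) = 0 at b ∈ {-1, 3}.
The Hessian is diagonal: diag(E_aa, E_bb). Second derivatives: E_aa(0)=-6; E_bb(-1)=-12, E_bb(3)=12.
Local maxima occur where both diagonal entries negative: (0, -1). Count: 1.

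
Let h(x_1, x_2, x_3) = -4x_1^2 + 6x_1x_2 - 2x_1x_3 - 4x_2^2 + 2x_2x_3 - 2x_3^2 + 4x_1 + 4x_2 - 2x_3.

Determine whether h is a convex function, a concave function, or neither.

concave

h is quadratic, so its Hessian is the constant matrix H = [[-8, 6, -2], [6, -8, 2], [-2, 2, -4]].
Leading principal minors: -8, 28, -96.
Signs alternate −, +, − ⇒ H ≺ 0 ⇒ concave.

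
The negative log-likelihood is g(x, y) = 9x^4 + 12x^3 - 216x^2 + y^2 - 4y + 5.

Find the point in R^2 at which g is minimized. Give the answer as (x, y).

g(x,y) separates as P(x) + Q(y) + 5, so its minimum is min P + min Q + 5.
P'(x) = 36x(x - 3)(x + 4) vanishes at x ∈ {-4, 0, 3}; Q'(y) = 2y - 4 vanishes at y ∈ {2}.
Local minima of P (where P''>0): P(-4)=-1920, P(3)=-891. Local minima of Q: Q(2)=-4.
So the global minimum of g is P(-4) + Q(2) + 5 = -1920 − 4 + 5 = -1919, attained at (-4, 2).

(-4, 2)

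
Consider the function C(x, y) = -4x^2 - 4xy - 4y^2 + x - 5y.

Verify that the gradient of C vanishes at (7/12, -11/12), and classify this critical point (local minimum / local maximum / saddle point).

∇C = (-8x - 4y + 1, -4x - 8y - 5); substituting (7/12, -11/12) gives ∇C = (0, 0), so (7/12, -11/12) is indeed a critical point.
The Hessian of C is constant: H = [[-8, -4], [-4, -8]].
det(H) = (-8)·(-8) − (-4)² = 48.
det(H) > 0 and tr(H) = -16 < 0, so H is negative definite and the point is a local maximum.

local maximum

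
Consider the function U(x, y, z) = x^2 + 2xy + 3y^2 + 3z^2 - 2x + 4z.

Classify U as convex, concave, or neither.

U is quadratic, so its Hessian is the constant matrix H = [[2, 2, 0], [2, 6, 0], [0, 0, 6]].
Leading principal minors: 2, 8, 48.
All positive ⇒ H ≻ 0 ⇒ convex.

convex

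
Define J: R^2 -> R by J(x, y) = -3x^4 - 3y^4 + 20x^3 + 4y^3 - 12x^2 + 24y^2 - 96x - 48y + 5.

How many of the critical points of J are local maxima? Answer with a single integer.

J separates as a function of x plus a function of y, so ∇J=0 decouples.
∂J/∂x = -12(x - 4)(x - 2)(x + 1) = 0 at x ∈ {-1, 2, 4}; ∂J/∂y = -12(y - 2)(y - 1)(y + 2) = 0 at y ∈ {-2, 1, 2}.
The Hessian is diagonal: diag(J_xx, J_yy). Second derivatives: J_xx(-1)=-180, J_xx(2)=72, J_xx(4)=-120; J_yy(-2)=-144, J_yy(1)=36, J_yy(2)=-48.
Local maxima occur where both diagonal entries negative: (-1, -2), (-1, 2), (4, -2), (4, 2). Count: 4.

4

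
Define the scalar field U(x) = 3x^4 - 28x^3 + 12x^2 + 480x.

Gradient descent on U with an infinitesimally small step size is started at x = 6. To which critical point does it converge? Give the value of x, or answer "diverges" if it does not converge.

5

U'(x) = 12(x - 5)(x - 4)(x + 2), so U'(6) = 192.
Gradient descent moves in the -U' direction, i.e. x is decreasing.
The nearest critical point in that direction is x = 5, where U'' = 84 > 0 (a local minimum). The iterate converges there.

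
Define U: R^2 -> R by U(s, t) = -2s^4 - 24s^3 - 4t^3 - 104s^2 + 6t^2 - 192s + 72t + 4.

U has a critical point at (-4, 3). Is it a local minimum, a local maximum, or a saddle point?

local maximum

The mixed partial ∂²U/∂s∂t is 0, so the Hessian at any point is diag(U_ss, U_tt) = diag(-8(3s^2 + 18s + 26), 12(-2t + 1)).
At (-4, 3): H = diag(-16, -60).
Both eigenvalues are negative, so H is negative definite: a local maximum.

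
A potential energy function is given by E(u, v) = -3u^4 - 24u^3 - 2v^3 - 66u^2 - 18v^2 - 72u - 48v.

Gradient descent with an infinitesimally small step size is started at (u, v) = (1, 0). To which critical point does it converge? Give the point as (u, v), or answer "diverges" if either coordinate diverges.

E is separable, so gradient descent decouples: u follows -∂E/∂u, v follows -∂E/∂v.
∂E/∂u = -12(u + 1)(u + 2)(u + 3); at u=1 this is -288, so u increases.
∂E/∂v = -6(v + 2)(v + 4); at v=0 this is -48, so v increases.
The u-coordinate has no critical point in that direction and runs off to infinity.

diverges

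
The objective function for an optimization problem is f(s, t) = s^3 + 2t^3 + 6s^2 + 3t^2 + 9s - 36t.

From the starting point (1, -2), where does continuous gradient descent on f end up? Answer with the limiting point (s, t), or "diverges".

(-1, 2)

f is separable, so gradient descent decouples: s follows -∂f/∂s, t follows -∂f/∂t.
∂f/∂s = 3(s + 1)(s + 3); at s=1 this is 24, so s decreases.
∂f/∂t = 6(t - 2)(t + 3); at t=-2 this is -24, so t increases.
s converges to its nearest critical value -1 (a local min of the s-part); t converges to 2. The iterate converges to (-1, 2).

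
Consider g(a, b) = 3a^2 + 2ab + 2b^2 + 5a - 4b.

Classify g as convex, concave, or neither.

g is quadratic, so its Hessian is the constant matrix H = [[6, 2], [2, 4]].
det(H) = 20, tr(H) = 10.
det(H) > 0 and tr(H) > 0, so H is positive definite everywhere: convex.

convex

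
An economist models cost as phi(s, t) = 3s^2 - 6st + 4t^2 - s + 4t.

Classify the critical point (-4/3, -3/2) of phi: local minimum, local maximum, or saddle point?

The Hessian of phi is constant: H = [[6, -6], [-6, 8]].
det(H) = 6·8 − (-6)² = 12.
det(H) > 0 and tr(H) = 14 > 0, so H is positive definite and the point is a local minimum.

local minimum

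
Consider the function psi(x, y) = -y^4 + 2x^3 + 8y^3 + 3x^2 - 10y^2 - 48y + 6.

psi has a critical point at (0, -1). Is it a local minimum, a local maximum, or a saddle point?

saddle point

The mixed partial ∂²psi/∂x∂y is 0, so the Hessian at any point is diag(psi_xx, psi_yy) = diag(6(2x + 1), 4(-3y^2 + 12y - 5)).
At (0, -1): H = diag(6, -80).
The eigenvalues have opposite signs, so H is indefinite: a saddle point.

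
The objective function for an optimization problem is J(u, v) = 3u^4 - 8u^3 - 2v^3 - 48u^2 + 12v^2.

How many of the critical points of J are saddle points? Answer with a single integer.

J separates as a function of u plus a function of v, so ∇J=0 decouples.
∂J/∂u = 12u(u - 4)(u + 2) = 0 at u ∈ {-2, 0, 4}; ∂J/∂v = -6v(v - 4) = 0 at v ∈ {0, 4}.
The Hessian is diagonal: diag(J_uu, J_vv). Second derivatives: J_uu(-2)=144, J_uu(0)=-96, J_uu(4)=288; J_vv(0)=24, J_vv(4)=-24.
Saddle points occur where the two diagonal entries have opposite signs: (-2, 4), (0, 0), (4, 4). Count: 3.

3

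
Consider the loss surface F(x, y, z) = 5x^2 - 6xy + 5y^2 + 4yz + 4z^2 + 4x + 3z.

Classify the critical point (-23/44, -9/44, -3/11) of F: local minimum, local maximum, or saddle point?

The Hessian is constant: H = [[10, -6, 0], [-6, 10, 4], [0, 4, 8]].
Leading principal minors: Δ₁ = 10, Δ₂ = 64, Δ₃ = 352.
All leading minors are positive, so H is positive definite: a local minimum.

local minimum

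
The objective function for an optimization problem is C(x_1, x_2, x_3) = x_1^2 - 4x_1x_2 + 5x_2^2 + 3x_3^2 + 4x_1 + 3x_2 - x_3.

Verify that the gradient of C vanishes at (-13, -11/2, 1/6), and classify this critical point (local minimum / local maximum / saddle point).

∇C = (2x_1 - 4x_2 + 4, -4x_1 + 10x_2 + 3, 6x_3 - 1); substituting (-13, -11/2, 1/6) gives ∇C = (0, 0, 0), so (-13, -11/2, 1/6) is indeed a critical point.
The Hessian is constant: H = [[2, -4, 0], [-4, 10, 0], [0, 0, 6]].
Leading principal minors: Δ₁ = 2, Δ₂ = 4, Δ₃ = 24.
All leading minors are positive, so H is positive definite: a local minimum.

local minimum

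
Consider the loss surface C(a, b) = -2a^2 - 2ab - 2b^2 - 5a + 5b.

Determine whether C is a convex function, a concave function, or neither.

concave

C is quadratic, so its Hessian is the constant matrix H = [[-4, -2], [-2, -4]].
det(H) = 12, tr(H) = -8.
det(H) > 0 and tr(H) < 0, so H is negative definite everywhere: concave.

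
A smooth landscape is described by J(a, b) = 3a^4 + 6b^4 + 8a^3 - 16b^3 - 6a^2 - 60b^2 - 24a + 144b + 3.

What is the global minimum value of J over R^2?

-320

J(a,b) separates as P(a) + Q(b) + 3, so its minimum is min P + min Q + 3.
P'(a) = 12(a - 1)(a + 1)(a + 2) vanishes at a ∈ {-2, -1, 1}; Q'(b) = 24(b - 3)(b - 1)(b + 2) vanishes at b ∈ {-2, 1, 3}.
Local minima of P (where P''>0): P(-2)=8, P(1)=-19. Local minima of Q: Q(-2)=-304, Q(3)=-54.
So the global minimum of J is P(1) + Q(-2) + 3 = -19 − 304 + 3 = -320, attained at (1, -2).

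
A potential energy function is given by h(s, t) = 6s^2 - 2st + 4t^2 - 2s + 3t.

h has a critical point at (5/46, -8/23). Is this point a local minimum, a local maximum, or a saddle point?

local minimum

The Hessian of h is constant: H = [[12, -2], [-2, 8]].
det(H) = 12·8 − (-2)² = 92.
det(H) > 0 and tr(H) = 20 > 0, so H is positive definite and the point is a local minimum.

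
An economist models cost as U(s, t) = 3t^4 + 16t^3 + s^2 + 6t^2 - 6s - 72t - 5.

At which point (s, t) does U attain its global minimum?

U(s,t) separates as P(s) + Q(t) − 5, so its minimum is min P + min Q − 5.
P'(s) = 2s - 6 vanishes at s ∈ {3}; Q'(t) = 12(t - 1)(t + 2)(t + 3) vanishes at t ∈ {-3, -2, 1}.
Local minima of P (where P''>0): P(3)=-9. Local minima of Q: Q(-3)=81, Q(1)=-47.
So the global minimum of U is P(3) + Q(1) − 5 = -9 − 47 − 5 = -61, attained at (3, 1).

(3, 1)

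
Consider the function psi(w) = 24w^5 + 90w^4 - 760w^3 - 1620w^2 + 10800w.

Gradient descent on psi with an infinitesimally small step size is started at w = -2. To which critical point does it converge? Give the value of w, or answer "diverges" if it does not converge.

psi'(w) = 120(w - 3)(w - 2)(w + 3)(w + 5), so psi'(-2) = 7200.
Gradient descent moves in the -psi' direction, i.e. w is decreasing.
The nearest critical point in that direction is w = -3, where psi'' = 7200 > 0 (a local minimum). The iterate converges there.

-3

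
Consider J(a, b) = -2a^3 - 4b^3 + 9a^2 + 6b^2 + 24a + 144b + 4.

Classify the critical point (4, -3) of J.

The mixed partial ∂²J/∂a∂b is 0, so the Hessian at any point is diag(J_aa, J_bb) = diag(6(-2a + 3), 12(-2b + 1)).
At (4, -3): H = diag(-30, 84).
The eigenvalues have opposite signs, so H is indefinite: a saddle point.

saddle point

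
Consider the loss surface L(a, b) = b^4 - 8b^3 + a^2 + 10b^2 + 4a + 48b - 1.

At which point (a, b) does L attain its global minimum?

L(a,b) separates as P(a) + Q(b) − 1, so its minimum is min P + min Q − 1.
P'(a) = 2a + 4 vanishes at a ∈ {-2}; Q'(b) = 4(b - 4)(b - 3)(b + 1) vanishes at b ∈ {-1, 3, 4}.
Local minima of P (where P''>0): P(-2)=-4. Local minima of Q: Q(-1)=-29, Q(4)=96.
So the global minimum of L is P(-2) + Q(-1) − 1 = -4 − 29 − 1 = -34, attained at (-2, -1).

(-2, -1)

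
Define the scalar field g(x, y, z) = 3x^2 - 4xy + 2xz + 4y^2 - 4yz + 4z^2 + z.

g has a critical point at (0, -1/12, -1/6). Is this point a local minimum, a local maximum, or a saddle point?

The Hessian is constant: H = [[6, -4, 2], [-4, 8, -4], [2, -4, 8]].
Leading principal minors: Δ₁ = 6, Δ₂ = 32, Δ₃ = 192.
All leading minors are positive, so H is positive definite: a local minimum.

local minimum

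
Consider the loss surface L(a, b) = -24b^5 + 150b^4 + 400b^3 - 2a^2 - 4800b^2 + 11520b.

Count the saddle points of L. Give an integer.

2

L separates as a function of a plus a function of b, so ∇L=0 decouples.
∂L/∂a = -4a = 0 at a ∈ {0}; ∂L/∂b = -120(b - 4)(b - 3)(b - 2)(b + 4) = 0 at b ∈ {-4, 2, 3, 4}.
The Hessian is diagonal: diag(L_aa, L_bb). Second derivatives: L_aa(0)=-4; L_bb(-4)=40320, L_bb(2)=-1440, L_bb(3)=840, L_bb(4)=-1920.
Saddle points occur where the two diagonal entries have opposite signs: (0, -4), (0, 3). Count: 2.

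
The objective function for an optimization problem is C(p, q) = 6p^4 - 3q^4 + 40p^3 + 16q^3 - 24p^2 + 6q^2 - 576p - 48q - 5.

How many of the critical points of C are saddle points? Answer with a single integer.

C separates as a function of p plus a function of q, so ∇C=0 decouples.
∂C/∂p = 24(p - 2)(p + 3)(p + 4) = 0 at p ∈ {-4, -3, 2}; ∂C/∂q = -12(q - 4)(q - 1)(q + 1) = 0 at q ∈ {-1, 1, 4}.
The Hessian is diagonal: diag(C_pp, C_qq). Second derivatives: C_pp(-4)=144, C_pp(-3)=-120, C_pp(2)=720; C_qq(-1)=-120, C_qq(1)=72, C_qq(4)=-180.
Saddle points occur where the two diagonal entries have opposite signs: (-4, -1), (-4, 4), (-3, 1), (2, -1), (2, 4). Count: 5.

5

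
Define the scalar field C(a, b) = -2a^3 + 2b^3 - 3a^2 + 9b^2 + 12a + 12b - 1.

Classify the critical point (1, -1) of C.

The mixed partial ∂²C/∂a∂b is 0, so the Hessian at any point is diag(C_aa, C_bb) = diag(-6(2a + 1), 6(2b + 3)).
At (1, -1): H = diag(-18, 6).
The eigenvalues have opposite signs, so H is indefinite: a saddle point.

saddle point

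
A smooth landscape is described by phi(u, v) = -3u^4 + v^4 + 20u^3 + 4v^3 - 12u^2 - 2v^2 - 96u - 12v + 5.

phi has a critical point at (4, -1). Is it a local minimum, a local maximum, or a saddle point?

local maximum

The mixed partial ∂²phi/∂u∂v is 0, so the Hessian at any point is diag(phi_uu, phi_vv) = diag(12(-3u^2 + 10u - 2), 4(3v^2 + 6v - 1)).
At (4, -1): H = diag(-120, -16).
Both eigenvalues are negative, so H is negative definite: a local maximum.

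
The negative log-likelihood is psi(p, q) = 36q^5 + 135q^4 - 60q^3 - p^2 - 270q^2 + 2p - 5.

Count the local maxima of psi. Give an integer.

2

psi separates as a function of p plus a function of q, so ∇psi=0 decouples.
∂psi/∂p = -2(p - 1) = 0 at p ∈ {1}; ∂psi/∂q = 180q(q - 1)(q + 1)(q + 3) = 0 at q ∈ {-3, -1, 0, 1}.
The Hessian is diagonal: diag(psi_pp, psi_qq). Second derivatives: psi_pp(1)=-2; psi_qq(-3)=-4320, psi_qq(-1)=720, psi_qq(0)=-540, psi_qq(1)=1440.
Local maxima occur where both diagonal entries negative: (1, -3), (1, 0). Count: 2.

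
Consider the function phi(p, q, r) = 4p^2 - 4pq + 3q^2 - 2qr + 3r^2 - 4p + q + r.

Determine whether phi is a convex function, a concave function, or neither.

convex

phi is quadratic, so its Hessian is the constant matrix H = [[8, -4, 0], [-4, 6, -2], [0, -2, 6]].
Leading principal minors: 8, 32, 160.
All positive ⇒ H ≻ 0 ⇒ convex.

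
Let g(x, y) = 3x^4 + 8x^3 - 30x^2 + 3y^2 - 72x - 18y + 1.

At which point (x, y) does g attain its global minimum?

g(x,y) separates as P(x) + Q(y) + 1, so its minimum is min P + min Q + 1.
P'(x) = 12(x - 2)(x + 1)(x + 3) vanishes at x ∈ {-3, -1, 2}; Q'(y) = 6y - 18 vanishes at y ∈ {3}.
Local minima of P (where P''>0): P(-3)=-27, P(2)=-152. Local minima of Q: Q(3)=-27.
So the global minimum of g is P(2) + Q(3) + 1 = -152 − 27 + 1 = -178, attained at (2, 3).

(2, 3)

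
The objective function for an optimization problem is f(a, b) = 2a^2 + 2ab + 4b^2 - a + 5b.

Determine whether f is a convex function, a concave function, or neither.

f is quadratic, so its Hessian is the constant matrix H = [[4, 2], [2, 8]].
det(H) = 28, tr(H) = 12.
det(H) > 0 and tr(H) > 0, so H is positive definite everywhere: convex.

convex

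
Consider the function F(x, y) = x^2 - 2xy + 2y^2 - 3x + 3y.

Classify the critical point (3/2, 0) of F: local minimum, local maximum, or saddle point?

local minimum

The Hessian of F is constant: H = [[2, -2], [-2, 4]].
det(H) = 2·4 − (-2)² = 4.
det(H) > 0 and tr(H) = 6 > 0, so H is positive definite and the point is a local minimum.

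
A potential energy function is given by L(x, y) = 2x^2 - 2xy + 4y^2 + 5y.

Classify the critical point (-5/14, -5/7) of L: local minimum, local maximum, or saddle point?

The Hessian of L is constant: H = [[4, -2], [-2, 8]].
det(H) = 4·8 − (-2)² = 28.
det(H) > 0 and tr(H) = 12 > 0, so H is positive definite and the point is a local minimum.

local minimum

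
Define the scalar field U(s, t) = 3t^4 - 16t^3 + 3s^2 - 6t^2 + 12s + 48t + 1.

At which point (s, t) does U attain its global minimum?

(-2, 4)

U(s,t) separates as P(s) + Q(t) + 1, so its minimum is min P + min Q + 1.
P'(s) = 6s + 12 vanishes at s ∈ {-2}; Q'(t) = 12(t - 4)(t - 1)(t + 1) vanishes at t ∈ {-1, 1, 4}.
Local minima of P (where P''>0): P(-2)=-12. Local minima of Q: Q(-1)=-35, Q(4)=-160.
So the global minimum of U is P(-2) + Q(4) + 1 = -12 − 160 + 1 = -171, attained at (-2, 4).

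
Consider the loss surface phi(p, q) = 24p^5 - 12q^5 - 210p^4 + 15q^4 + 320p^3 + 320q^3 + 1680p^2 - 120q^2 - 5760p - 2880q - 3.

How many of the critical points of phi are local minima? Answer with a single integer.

4

phi separates as a function of p plus a function of q, so ∇phi=0 decouples.
∂phi/∂p = 120(p - 4)(p - 3)(p - 2)(p + 2) = 0 at p ∈ {-2, 2, 3, 4}; ∂phi/∂q = -60(q - 4)(q - 2)(q + 2)(q + 3) = 0 at q ∈ {-3, -2, 2, 4}.
The Hessian is diagonal: diag(phi_pp, phi_qq). Second derivatives: phi_pp(-2)=-14400, phi_pp(2)=960, phi_pp(3)=-600, phi_pp(4)=1440; phi_qq(-3)=2100, phi_qq(-2)=-1440, phi_qq(2)=2400, phi_qq(4)=-5040.
Local minima occur where both diagonal entries positive: (2, -3), (2, 2), (4, -3), (4, 2). Count: 4.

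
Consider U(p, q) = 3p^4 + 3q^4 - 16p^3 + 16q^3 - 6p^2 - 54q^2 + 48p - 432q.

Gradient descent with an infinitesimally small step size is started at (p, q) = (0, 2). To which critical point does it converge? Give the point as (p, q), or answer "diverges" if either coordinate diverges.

U is separable, so gradient descent decouples: p follows -∂U/∂p, q follows -∂U/∂q.
∂U/∂p = 12(p - 4)(p - 1)(p + 1); at p=0 this is 48, so p decreases.
∂U/∂q = 12(q - 3)(q + 3)(q + 4); at q=2 this is -360, so q increases.
p converges to its nearest critical value -1 (a local min of the p-part); q converges to 3. The iterate converges to (-1, 3).

(-1, 3)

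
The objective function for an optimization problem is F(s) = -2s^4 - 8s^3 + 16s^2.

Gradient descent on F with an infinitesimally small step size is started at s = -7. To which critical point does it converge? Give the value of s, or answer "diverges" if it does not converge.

diverges

F'(s) = -8s(s - 1)(s + 4), so F'(-7) = 1344.
Gradient descent moves in the -F' direction, i.e. s is decreasing.
There is no critical point below s=-7, and F' keeps the same sign, so the iterate runs off to −∞.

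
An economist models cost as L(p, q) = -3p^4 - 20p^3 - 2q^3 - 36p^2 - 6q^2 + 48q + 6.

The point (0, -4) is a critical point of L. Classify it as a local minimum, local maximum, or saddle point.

saddle point

The mixed partial ∂²L/∂p∂q is 0, so the Hessian at any point is diag(L_pp, L_qq) = diag(-12(3p^2 + 10p + 6), -12(q + 1)).
At (0, -4): H = diag(-72, 36).
The eigenvalues have opposite signs, so H is indefinite: a saddle point.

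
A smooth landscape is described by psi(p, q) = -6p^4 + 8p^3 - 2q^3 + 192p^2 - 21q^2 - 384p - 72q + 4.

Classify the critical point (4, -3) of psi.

The mixed partial ∂²psi/∂p∂q is 0, so the Hessian at any point is diag(psi_pp, psi_qq) = diag(24(-3p^2 + 2p + 16), -6(2q + 7)).
At (4, -3): H = diag(-576, -6).
Both eigenvalues are negative, so H is negative definite: a local maximum.

local maximum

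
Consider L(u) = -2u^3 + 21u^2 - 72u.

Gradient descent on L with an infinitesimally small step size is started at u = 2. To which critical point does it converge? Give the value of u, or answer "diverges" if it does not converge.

3

L'(u) = -6(u - 4)(u - 3), so L'(2) = -12.
Gradient descent moves in the -L' direction, i.e. u is increasing.
The nearest critical point in that direction is u = 3, where L'' = 6 > 0 (a local minimum). The iterate converges there.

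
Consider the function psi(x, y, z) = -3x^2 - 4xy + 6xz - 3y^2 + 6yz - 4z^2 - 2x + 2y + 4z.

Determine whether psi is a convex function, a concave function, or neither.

psi is quadratic, so its Hessian is the constant matrix H = [[-6, -4, 6], [-4, -6, 6], [6, 6, -8]].
Leading principal minors: -6, 20, -16.
Signs alternate −, +, − ⇒ H ≺ 0 ⇒ concave.

concave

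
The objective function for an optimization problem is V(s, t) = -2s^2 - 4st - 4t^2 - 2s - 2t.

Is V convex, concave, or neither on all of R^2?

V is quadratic, so its Hessian is the constant matrix H = [[-4, -4], [-4, -8]].
det(H) = 16, tr(H) = -12.
det(H) > 0 and tr(H) < 0, so H is negative definite everywhere: concave.

concave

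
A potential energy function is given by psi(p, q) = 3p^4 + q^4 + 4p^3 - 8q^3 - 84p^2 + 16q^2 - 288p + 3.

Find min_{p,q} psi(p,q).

psi(p,q) separates as A(p) + B(q) + 3, so its minimum is min A + min B + 3.
A'(p) = 12(p - 4)(p + 2)(p + 3) vanishes at p ∈ {-3, -2, 4}; B'(q) = 4q(q - 4)(q - 2) vanishes at q ∈ {0, 2, 4}.
Local minima of A (where A''>0): A(-3)=243, A(4)=-1472. Local minima of B: B(0)=0, B(4)=0.
So the global minimum of psi is A(4) + B(0) + 3 = -1472 + 0 + 3 = -1469, attained at (4, 0).

-1469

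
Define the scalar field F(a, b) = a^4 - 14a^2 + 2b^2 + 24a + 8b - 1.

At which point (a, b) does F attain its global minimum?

F(a,b) separates as P(a) + Q(b) − 1, so its minimum is min P + min Q − 1.
P'(a) = 4(a - 2)(a - 1)(a + 3) vanishes at a ∈ {-3, 1, 2}; Q'(b) = 4b + 8 vanishes at b ∈ {-2}.
Local minima of P (where P''>0): P(-3)=-117, P(2)=8. Local minima of Q: Q(-2)=-8.
So the global minimum of F is P(-3) + Q(-2) − 1 = -117 − 8 − 1 = -126, attained at (-3, -2).

(-3, -2)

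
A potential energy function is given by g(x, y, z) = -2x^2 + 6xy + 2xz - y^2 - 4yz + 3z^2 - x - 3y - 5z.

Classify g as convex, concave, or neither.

g is quadratic, so its Hessian is the constant matrix H = [[-4, 6, 2], [6, -2, -4], [2, -4, 6]].
Leading principal minors: -4, -28, -192.
Neither pattern holds ⇒ H is indefinite ⇒ neither convex nor concave.

neither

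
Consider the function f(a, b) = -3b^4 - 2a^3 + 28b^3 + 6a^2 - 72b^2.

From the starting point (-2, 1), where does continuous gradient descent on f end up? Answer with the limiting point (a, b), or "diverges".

f is separable, so gradient descent decouples: a follows -∂f/∂a, b follows -∂f/∂b.
∂f/∂a = -6a(a - 2); at a=-2 this is -48, so a increases.
∂f/∂b = -12b(b - 4)(b - 3); at b=1 this is -72, so b increases.
a converges to its nearest critical value 0 (a local min of the a-part); b converges to 3. The iterate converges to (0, 3).

(0, 3)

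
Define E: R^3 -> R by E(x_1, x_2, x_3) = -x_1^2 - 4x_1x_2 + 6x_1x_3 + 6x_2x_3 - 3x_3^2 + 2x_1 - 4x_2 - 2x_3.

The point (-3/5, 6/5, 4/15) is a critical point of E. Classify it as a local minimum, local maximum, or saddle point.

The Hessian is constant: H = [[-2, -4, 6], [-4, 0, 6], [6, 6, -6]].
Leading principal minors: Δ₁ = -2, Δ₂ = -16, Δ₃ = -120.
The minors fit neither the all-positive nor the alternating-sign pattern, so H is indefinite: a saddle point.

saddle point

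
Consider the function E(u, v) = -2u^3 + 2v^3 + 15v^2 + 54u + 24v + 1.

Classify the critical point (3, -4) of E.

local maximum

The mixed partial ∂²E/∂u∂v is 0, so the Hessian at any point is diag(E_uu, E_vv) = diag(-12u, 6(2v + 5)).
At (3, -4): H = diag(-36, -18).
Both eigenvalues are negative, so H is negative definite: a local maximum.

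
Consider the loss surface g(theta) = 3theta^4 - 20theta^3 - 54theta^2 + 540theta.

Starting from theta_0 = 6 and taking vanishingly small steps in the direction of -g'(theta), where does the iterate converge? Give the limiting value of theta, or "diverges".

g'(theta) = 12(theta - 5)(theta - 3)(theta + 3), so g'(6) = 324.
Gradient descent moves in the -g' direction, i.e. theta is decreasing.
The nearest critical point in that direction is theta = 5, where g'' = 192 > 0 (a local minimum). The iterate converges there.

5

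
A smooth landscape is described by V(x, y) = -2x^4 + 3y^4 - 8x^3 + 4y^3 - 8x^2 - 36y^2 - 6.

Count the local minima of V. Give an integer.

2

V separates as a function of x plus a function of y, so ∇V=0 decouples.
∂V/∂x = -8x(x + 1)(x + 2) = 0 at x ∈ {-2, -1, 0}; ∂V/∂y = 12y(y - 2)(y + 3) = 0 at y ∈ {-3, 0, 2}.
The Hessian is diagonal: diag(V_xx, V_yy). Second derivatives: V_xx(-2)=-16, V_xx(-1)=8, V_xx(0)=-16; V_yy(-3)=180, V_yy(0)=-72, V_yy(2)=120.
Local minima occur where both diagonal entries positive: (-1, -3), (-1, 2). Count: 2.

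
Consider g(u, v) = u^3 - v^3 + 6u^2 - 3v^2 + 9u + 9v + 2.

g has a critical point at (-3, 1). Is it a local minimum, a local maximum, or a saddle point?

local maximum

The mixed partial ∂²g/∂u∂v is 0, so the Hessian at any point is diag(g_uu, g_vv) = diag(6(u + 2), -6(v + 1)).
At (-3, 1): H = diag(-6, -12).
Both eigenvalues are negative, so H is negative definite: a local maximum.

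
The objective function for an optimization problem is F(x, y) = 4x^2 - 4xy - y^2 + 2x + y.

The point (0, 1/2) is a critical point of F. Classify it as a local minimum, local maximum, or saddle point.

The Hessian of F is constant: H = [[8, -4], [-4, -2]].
det(H) = 8·(-2) − (-4)² = -32.
Since det(H) < 0, H is indefinite and the critical point is a saddle point.

saddle point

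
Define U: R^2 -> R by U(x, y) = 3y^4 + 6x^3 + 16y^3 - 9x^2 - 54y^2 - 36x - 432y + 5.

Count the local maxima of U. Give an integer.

U separates as a function of x plus a function of y, so ∇U=0 decouples.
∂U/∂x = 18(x - 2)(x + 1) = 0 at x ∈ {-1, 2}; ∂U/∂y = 12(y - 3)(y + 3)(y + 4) = 0 at y ∈ {-4, -3, 3}.
The Hessian is diagonal: diag(U_xx, U_yy). Second derivatives: U_xx(-1)=-54, U_xx(2)=54; U_yy(-4)=84, U_yy(-3)=-72, U_yy(3)=504.
Local maxima occur where both diagonal entries negative: (-1, -3). Count: 1.

1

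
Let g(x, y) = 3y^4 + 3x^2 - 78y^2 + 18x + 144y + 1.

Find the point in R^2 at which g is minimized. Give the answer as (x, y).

g(x,y) separates as P(x) + Q(y) + 1, so its minimum is min P + min Q + 1.
P'(x) = 6x + 18 vanishes at x ∈ {-3}; Q'(y) = 12(y - 3)(y - 1)(y + 4) vanishes at y ∈ {-4, 1, 3}.
Local minima of P (where P''>0): P(-3)=-27. Local minima of Q: Q(-4)=-1056, Q(3)=-27.
So the global minimum of g is P(-3) + Q(-4) + 1 = -27 − 1056 + 1 = -1082, attained at (-3, -4).

(-3, -4)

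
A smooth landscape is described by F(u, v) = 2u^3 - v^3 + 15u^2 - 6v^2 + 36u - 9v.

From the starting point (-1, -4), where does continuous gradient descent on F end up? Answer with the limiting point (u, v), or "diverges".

(-2, -3)

F is separable, so gradient descent decouples: u follows -∂F/∂u, v follows -∂F/∂v.
∂F/∂u = 6(u + 2)(u + 3); at u=-1 this is 12, so u decreases.
∂F/∂v = -3(v + 1)(v + 3); at v=-4 this is -9, so v increases.
u converges to its nearest critical value -2 (a local min of the u-part); v converges to -3. The iterate converges to (-2, -3).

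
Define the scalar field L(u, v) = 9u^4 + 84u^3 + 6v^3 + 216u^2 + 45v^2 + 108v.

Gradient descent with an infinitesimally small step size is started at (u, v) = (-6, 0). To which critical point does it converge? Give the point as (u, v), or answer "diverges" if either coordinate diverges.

(-4, -2)

L is separable, so gradient descent decouples: u follows -∂L/∂u, v follows -∂L/∂v.
∂L/∂u = 36u(u + 3)(u + 4); at u=-6 this is -1296, so u increases.
∂L/∂v = 18(v + 2)(v + 3); at v=0 this is 108, so v decreases.
u converges to its nearest critical value -4 (a local min of the u-part); v converges to -2. The iterate converges to (-4, -2).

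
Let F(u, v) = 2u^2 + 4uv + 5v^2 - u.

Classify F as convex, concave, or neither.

convex

F is quadratic, so its Hessian is the constant matrix H = [[4, 4], [4, 10]].
det(H) = 24, tr(H) = 14.
det(H) > 0 and tr(H) > 0, so H is positive definite everywhere: convex.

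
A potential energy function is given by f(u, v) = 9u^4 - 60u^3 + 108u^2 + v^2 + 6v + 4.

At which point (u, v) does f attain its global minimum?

f(u,v) separates as P(u) + Q(v) + 4, so its minimum is min P + min Q + 4.
P'(u) = 36u(u - 3)(u - 2) vanishes at u ∈ {0, 2, 3}; Q'(v) = 2v + 6 vanishes at v ∈ {-3}.
Local minima of P (where P''>0): P(0)=0, P(3)=81. Local minima of Q: Q(-3)=-9.
So the global minimum of f is P(0) + Q(-3) + 4 = 0 − 9 + 4 = -5, attained at (0, -3).

(0, -3)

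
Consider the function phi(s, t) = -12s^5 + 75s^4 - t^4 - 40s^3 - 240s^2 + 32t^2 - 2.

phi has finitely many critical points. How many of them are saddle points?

6

phi separates as a function of s plus a function of t, so ∇phi=0 decouples.
∂phi/∂s = -60s(s - 4)(s - 2)(s + 1) = 0 at s ∈ {-1, 0, 2, 4}; ∂phi/∂t = -4t(t - 4)(t + 4) = 0 at t ∈ {-4, 0, 4}.
The Hessian is diagonal: diag(phi_ss, phi_tt). Second derivatives: phi_ss(-1)=900, phi_ss(0)=-480, phi_ss(2)=720, phi_ss(4)=-2400; phi_tt(-4)=-128, phi_tt(0)=64, phi_tt(4)=-128.
Saddle points occur where the two diagonal entries have opposite signs: (-1, -4), (-1, 4), (0, 0), (2, -4), (2, 4), (4, 0). Count: 6.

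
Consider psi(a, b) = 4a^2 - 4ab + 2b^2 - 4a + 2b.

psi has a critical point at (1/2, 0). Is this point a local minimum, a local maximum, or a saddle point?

The Hessian of psi is constant: H = [[8, -4], [-4, 4]].
det(H) = 8·4 − (-4)² = 16.
det(H) > 0 and tr(H) = 12 > 0, so H is positive definite and the point is a local minimum.

local minimum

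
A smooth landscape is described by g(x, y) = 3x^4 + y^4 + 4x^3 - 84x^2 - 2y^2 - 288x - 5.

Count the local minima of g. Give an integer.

g separates as a function of x plus a function of y, so ∇g=0 decouples.
∂g/∂x = 12(x - 4)(x + 2)(x + 3) = 0 at x ∈ {-3, -2, 4}; ∂g/∂y = 4y(y - 1)(y + 1) = 0 at y ∈ {-1, 0, 1}.
The Hessian is diagonal: diag(g_xx, g_yy). Second derivatives: g_xx(-3)=84, g_xx(-2)=-72, g_xx(4)=504; g_yy(-1)=8, g_yy(0)=-4, g_yy(1)=8.
Local minima occur where both diagonal entries positive: (-3, -1), (-3, 1), (4, -1), (4, 1). Count: 4.

4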